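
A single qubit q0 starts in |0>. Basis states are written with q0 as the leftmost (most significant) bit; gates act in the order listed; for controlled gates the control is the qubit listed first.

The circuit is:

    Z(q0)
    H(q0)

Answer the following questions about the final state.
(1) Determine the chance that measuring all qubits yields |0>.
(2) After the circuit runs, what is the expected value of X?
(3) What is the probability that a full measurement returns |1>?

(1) A full measurement returns |0> with probability 1/2.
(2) In the final state, X has expectation 1.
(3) Outcome |1> occurs with probability 1/2.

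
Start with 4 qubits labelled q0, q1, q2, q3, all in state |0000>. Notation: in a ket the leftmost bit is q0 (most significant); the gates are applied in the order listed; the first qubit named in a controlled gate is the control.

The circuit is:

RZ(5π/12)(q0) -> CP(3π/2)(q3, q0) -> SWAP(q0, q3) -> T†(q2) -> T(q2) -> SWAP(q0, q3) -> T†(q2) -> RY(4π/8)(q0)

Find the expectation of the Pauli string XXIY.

In the final state, XXIY has expectation 0.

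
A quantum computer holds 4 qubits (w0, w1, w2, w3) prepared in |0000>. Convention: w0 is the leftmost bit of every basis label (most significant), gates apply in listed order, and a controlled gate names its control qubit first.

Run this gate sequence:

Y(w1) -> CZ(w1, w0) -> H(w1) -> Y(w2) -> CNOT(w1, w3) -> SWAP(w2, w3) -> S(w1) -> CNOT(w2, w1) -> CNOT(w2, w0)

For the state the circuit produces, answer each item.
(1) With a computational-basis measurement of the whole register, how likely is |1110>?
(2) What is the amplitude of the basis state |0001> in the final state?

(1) Outcome |1110> occurs with probability 0.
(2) |0001> carries amplitude -sqrt(2)/2 in the final state.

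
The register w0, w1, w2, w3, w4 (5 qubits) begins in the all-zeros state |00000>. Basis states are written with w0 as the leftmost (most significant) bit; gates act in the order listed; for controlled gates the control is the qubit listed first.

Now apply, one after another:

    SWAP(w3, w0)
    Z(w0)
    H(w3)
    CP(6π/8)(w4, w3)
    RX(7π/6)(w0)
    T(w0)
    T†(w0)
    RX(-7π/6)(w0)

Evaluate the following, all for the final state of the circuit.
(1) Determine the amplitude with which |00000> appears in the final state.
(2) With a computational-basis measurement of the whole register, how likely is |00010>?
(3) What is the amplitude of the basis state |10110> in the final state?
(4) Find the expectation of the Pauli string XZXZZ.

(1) The final state's coefficient on |00000> equals sqrt(2)/2. Key observation: the block from step 5 through step 8 cancels to the identity and can be dropped.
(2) Outcome |00010> occurs with probability 1/2.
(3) The final state's coefficient on |10110> equals 0.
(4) The observable XZXZZ averages to 0.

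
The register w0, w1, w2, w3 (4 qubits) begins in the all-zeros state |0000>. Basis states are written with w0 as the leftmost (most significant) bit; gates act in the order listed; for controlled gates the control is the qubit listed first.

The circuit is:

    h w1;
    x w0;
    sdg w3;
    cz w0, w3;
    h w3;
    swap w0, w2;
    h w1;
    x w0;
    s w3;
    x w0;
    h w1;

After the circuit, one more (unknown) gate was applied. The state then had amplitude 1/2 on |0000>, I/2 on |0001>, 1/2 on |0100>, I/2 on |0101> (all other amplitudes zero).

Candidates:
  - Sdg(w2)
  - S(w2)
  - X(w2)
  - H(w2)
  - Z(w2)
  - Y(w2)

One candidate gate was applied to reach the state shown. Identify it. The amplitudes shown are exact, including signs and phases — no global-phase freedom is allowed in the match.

It was X(w2) that produced the state shown.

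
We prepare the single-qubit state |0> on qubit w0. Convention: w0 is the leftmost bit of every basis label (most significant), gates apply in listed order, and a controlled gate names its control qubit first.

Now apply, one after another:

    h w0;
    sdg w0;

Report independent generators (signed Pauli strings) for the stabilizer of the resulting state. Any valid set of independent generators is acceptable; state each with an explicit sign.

One valid set of independent stabilizer generators is -Y (any independent generating set of the same group is equally correct).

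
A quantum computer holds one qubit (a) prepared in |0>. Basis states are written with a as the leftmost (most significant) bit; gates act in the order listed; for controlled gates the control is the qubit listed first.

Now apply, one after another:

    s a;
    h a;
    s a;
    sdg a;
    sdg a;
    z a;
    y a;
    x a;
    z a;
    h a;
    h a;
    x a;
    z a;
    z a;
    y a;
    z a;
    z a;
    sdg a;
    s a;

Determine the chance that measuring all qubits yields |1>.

A full measurement returns |1> with probability 1/2.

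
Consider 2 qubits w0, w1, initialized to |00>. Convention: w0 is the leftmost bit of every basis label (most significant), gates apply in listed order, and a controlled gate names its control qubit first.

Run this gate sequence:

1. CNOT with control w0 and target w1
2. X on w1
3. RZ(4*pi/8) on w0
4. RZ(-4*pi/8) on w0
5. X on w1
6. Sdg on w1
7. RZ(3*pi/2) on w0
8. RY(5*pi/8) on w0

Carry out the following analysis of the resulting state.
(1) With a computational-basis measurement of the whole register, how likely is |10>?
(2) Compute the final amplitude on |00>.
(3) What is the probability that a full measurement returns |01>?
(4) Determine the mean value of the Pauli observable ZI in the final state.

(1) A full measurement returns |10> with probability sin(5*pi/16)**2. Key observation: the block from step 2 through step 5 cancels to the identity and can be dropped.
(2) The amplitude on |00> is -exp(I*pi/4)*cos(5*pi/16).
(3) The probability of measuring |01> is 0.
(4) The expectation value of ZI is -sqrt(2 - sqrt(2))/2.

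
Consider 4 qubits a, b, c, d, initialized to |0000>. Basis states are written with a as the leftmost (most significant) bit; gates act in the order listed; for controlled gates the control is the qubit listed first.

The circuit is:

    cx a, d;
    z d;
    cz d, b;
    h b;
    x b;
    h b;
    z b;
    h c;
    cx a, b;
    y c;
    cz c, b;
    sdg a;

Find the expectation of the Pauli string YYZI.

The expectation value of YYZI is 0.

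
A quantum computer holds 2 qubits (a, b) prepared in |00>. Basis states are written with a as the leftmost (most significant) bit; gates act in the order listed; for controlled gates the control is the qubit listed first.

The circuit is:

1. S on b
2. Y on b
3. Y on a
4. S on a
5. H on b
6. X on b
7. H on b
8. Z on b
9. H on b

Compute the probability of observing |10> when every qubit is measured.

The probability of measuring |10> is 1/2. Key observation: steps 5-8 multiply out to the identity, so the circuit reduces to the remaining gates.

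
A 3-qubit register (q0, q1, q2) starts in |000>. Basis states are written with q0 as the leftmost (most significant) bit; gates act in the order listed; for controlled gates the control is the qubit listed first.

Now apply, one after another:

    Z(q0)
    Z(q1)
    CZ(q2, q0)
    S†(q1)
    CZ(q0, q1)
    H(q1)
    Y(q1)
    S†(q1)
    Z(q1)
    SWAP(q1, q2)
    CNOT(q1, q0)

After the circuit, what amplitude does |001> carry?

The final state's coefficient on |001> equals -sqrt(2)/2.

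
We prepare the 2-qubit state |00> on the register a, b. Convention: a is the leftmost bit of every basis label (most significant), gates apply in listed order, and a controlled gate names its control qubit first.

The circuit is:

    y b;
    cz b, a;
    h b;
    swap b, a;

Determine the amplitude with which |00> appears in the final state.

The amplitude on |00> is sqrt(2)*I/2.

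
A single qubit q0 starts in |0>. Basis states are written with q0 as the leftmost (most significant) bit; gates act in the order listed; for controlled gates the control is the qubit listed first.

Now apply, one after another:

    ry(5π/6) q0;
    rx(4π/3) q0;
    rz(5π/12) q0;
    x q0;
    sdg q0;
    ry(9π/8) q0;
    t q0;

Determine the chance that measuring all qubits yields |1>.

The probability of measuring |1> is -sqrt(3)*sin(7*pi/16)**2/8 + sqrt(3)*cos(7*pi/16)**2/8 + cos(7*pi/16)**2/2 + sin(7*pi/16)**2/2 - 3*exp(5*I*pi/12)*sin(7*pi/16)*cos(7*pi/16)/8 - I*exp(5*I*pi/12)*sin(7*pi/16)*cos(7*pi/16)/4 + I*exp(-5*I*pi/12)*sin(7*pi/16)*cos(7*pi/16)/4 - 3*exp(-5*I*pi/12)*sin(7*pi/16)*cos(7*pi/16)/8.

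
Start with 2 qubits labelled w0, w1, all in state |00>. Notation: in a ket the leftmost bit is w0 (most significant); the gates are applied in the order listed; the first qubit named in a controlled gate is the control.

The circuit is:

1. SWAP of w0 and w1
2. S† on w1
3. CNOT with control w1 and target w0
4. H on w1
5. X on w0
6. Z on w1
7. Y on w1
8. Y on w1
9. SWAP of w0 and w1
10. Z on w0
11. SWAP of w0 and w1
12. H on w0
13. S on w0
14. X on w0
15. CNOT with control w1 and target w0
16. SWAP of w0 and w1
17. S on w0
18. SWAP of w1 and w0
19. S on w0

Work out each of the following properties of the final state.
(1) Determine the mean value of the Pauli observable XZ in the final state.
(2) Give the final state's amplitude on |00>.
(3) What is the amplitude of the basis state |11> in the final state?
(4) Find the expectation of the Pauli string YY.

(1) The observable XZ averages to -1.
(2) |00> carries amplitude -I/2 in the final state.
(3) The final state's coefficient on |11> equals I/2.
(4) In the final state, YY has expectation 1.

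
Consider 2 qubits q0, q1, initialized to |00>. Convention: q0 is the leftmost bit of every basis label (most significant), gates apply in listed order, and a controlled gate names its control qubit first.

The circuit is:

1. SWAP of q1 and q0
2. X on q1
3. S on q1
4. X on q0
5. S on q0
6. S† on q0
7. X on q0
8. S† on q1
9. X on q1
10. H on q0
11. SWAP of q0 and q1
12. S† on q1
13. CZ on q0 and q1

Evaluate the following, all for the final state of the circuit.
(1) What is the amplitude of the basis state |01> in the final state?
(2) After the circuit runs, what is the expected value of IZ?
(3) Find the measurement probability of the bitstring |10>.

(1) The amplitude on |01> is -sqrt(2)*I/2.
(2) The observable IZ averages to 0.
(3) A full measurement returns |10> with probability 0.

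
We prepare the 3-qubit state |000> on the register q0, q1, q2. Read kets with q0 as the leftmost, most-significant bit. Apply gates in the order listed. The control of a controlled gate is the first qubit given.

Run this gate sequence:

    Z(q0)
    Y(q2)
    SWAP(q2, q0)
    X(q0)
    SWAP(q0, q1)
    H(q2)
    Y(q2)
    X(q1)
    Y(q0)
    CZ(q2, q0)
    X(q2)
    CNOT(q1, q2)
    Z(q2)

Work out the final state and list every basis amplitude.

The final amplitudes are sqrt(2)*I/2 on |110>, -sqrt(2)*I/2 on |111>, and 0 on every other basis state.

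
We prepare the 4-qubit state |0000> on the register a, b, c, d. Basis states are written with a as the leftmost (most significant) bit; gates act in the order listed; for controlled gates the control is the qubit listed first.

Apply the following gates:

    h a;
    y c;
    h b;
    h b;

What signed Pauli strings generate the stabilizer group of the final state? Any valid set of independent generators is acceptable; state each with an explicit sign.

The final state is stabilized by the group generated by +XIII, +IZII, -IIZI, +IIIZ; other independent generating sets are equally valid. Key observation: gates 3-4 undo each other exactly, leaving only the rest of the circuit to track.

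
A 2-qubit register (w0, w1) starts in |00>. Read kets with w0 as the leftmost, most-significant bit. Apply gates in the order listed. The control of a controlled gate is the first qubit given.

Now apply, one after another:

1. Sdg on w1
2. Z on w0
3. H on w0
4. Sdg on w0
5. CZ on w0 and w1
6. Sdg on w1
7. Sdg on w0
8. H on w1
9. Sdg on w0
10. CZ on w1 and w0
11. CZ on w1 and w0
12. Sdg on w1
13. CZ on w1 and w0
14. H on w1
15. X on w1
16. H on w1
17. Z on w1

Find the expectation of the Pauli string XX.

The observable XX averages to -1. Key observation: gates 14-17 undo each other exactly, leaving only the rest of the circuit to track.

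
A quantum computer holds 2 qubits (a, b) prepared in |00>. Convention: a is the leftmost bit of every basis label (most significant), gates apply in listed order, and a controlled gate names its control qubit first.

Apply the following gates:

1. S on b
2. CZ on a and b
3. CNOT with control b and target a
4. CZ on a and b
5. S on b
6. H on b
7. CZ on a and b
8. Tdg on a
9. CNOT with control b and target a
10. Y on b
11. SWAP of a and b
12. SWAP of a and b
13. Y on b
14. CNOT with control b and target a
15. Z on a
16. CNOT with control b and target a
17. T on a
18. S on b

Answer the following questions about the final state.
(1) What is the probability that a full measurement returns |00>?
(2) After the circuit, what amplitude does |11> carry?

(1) A full measurement returns |00> with probability 1/2. Key observation: gates 9-14 undo each other exactly, leaving only the rest of the circuit to track.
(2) The amplitude on |11> is sqrt(2)*exp(3*I*pi/4)/2.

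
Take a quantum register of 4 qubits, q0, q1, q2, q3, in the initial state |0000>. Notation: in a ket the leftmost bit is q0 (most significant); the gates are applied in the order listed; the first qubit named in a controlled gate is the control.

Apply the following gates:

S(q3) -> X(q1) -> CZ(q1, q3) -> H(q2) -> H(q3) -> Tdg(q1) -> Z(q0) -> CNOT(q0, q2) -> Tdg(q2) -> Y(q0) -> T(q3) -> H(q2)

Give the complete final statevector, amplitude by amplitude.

The final amplitudes are sqrt(2)*(1 + exp(I*pi/4))/4 on |1100>, sqrt(2)*(exp(I*pi/4) + I)/4 on |1101>, sqrt(2)*(-1 + exp(I*pi/4))/4 on |1110>, sqrt(2)*(-exp(I*pi/4) + I)/4 on |1111>, and 0 on every other basis state.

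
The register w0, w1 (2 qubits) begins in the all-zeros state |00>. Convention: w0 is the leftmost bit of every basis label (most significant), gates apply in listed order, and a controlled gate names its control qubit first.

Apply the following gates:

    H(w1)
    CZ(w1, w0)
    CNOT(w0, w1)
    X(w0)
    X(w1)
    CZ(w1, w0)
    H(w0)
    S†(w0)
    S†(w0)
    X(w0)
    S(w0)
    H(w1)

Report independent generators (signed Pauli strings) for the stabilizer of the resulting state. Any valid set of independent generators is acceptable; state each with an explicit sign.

One valid set of independent stabilizer generators is +YI, -IZ (any independent generating set of the same group is equally correct).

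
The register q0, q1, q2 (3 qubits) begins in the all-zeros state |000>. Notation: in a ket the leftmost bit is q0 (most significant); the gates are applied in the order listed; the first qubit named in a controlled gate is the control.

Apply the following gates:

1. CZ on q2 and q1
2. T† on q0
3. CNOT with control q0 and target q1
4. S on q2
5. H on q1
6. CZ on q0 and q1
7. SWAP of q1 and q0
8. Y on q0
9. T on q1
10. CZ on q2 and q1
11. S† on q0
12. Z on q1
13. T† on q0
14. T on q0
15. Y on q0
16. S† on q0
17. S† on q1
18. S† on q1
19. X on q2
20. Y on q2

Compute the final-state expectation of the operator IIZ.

In the final state, IIZ has expectation 1.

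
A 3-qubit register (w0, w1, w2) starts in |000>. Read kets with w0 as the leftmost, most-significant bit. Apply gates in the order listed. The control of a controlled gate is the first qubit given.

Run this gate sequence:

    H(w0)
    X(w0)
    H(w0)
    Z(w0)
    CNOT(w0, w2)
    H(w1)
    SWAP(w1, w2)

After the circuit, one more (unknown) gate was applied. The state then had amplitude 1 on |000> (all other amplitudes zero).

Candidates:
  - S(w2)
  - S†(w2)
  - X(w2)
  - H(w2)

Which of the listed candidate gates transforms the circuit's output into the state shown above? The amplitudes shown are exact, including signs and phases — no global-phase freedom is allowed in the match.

It was H(w2) that produced the state shown. Key observation: the block from step 1 through step 4 cancels to the identity and can be dropped.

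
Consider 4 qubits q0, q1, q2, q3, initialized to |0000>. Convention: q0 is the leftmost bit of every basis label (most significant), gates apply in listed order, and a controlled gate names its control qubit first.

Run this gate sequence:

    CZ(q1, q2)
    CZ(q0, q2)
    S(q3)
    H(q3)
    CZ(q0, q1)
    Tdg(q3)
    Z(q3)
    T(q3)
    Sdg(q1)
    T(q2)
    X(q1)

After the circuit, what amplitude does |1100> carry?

The final state's coefficient on |1100> equals 0.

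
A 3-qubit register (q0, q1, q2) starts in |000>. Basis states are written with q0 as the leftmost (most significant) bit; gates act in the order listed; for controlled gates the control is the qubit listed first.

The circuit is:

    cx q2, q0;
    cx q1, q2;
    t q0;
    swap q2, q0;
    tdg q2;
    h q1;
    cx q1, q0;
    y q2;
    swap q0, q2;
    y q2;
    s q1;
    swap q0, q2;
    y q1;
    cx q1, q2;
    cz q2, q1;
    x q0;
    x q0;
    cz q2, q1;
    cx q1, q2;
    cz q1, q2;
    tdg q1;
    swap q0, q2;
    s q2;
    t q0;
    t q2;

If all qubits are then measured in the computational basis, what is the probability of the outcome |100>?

Outcome |100> occurs with probability 1/2. Key observation: gates 14-19 undo each other exactly, leaving only the rest of the circuit to track.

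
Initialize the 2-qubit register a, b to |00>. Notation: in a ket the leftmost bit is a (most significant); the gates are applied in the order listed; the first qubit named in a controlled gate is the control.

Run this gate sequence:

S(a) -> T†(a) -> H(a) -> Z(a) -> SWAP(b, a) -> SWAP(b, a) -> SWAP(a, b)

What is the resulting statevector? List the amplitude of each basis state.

After the circuit, the state carries amplitude sqrt(2)/2 on |00>, -sqrt(2)/2 on |01>, 0 on |10>, 0 on |11>. Key observation: the block from step 5 through step 6 cancels to the identity and can be dropped.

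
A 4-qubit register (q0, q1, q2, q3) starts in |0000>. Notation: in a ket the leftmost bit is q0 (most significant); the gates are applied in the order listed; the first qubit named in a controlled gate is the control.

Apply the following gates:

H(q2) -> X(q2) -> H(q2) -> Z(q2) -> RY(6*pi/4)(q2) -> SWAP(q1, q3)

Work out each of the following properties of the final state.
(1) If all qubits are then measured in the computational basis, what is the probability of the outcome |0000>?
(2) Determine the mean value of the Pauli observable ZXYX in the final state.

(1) A full measurement returns |0000> with probability 1/2.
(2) The expectation value of ZXYX is 0.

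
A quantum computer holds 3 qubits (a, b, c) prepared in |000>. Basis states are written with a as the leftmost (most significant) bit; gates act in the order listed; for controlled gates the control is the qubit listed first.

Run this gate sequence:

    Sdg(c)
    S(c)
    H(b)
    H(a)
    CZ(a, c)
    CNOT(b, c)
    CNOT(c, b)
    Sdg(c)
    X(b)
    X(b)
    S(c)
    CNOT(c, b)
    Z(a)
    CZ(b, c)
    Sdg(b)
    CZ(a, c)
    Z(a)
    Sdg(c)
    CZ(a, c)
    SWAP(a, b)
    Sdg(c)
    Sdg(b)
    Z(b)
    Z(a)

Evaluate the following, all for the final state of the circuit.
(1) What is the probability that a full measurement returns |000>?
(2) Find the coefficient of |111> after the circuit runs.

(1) A full measurement returns |000> with probability 1/4.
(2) The final state's coefficient on |111> equals -1/2.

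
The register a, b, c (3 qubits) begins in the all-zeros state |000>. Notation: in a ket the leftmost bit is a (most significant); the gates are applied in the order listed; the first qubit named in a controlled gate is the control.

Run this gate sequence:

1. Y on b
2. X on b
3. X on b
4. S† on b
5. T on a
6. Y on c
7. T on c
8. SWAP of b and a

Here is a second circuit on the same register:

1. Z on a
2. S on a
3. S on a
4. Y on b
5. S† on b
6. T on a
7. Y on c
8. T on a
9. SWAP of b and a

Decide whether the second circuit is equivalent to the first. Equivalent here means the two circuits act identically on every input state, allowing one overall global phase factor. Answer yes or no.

No — the two circuits implement different unitaries, even allowing a global phase.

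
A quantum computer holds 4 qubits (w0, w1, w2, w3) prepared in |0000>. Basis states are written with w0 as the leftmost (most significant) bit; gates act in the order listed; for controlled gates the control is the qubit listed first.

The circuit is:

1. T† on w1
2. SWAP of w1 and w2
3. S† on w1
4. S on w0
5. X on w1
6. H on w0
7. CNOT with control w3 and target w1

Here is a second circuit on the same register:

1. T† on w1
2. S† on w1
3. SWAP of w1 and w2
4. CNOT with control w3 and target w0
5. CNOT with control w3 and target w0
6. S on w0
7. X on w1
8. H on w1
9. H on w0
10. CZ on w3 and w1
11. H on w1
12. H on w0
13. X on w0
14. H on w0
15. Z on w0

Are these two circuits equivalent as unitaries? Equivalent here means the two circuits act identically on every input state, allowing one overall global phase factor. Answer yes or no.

No: there is an input state on which the two circuits produce genuinely different outputs (not merely differing by a phase).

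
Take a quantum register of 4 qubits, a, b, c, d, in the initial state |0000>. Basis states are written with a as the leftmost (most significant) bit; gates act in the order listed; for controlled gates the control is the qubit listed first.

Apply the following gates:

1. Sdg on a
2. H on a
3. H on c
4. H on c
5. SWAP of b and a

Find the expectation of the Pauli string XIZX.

In the final state, XIZX has expectation 0. Key observation: steps 3-4 multiply out to the identity, so the circuit reduces to the remaining gates.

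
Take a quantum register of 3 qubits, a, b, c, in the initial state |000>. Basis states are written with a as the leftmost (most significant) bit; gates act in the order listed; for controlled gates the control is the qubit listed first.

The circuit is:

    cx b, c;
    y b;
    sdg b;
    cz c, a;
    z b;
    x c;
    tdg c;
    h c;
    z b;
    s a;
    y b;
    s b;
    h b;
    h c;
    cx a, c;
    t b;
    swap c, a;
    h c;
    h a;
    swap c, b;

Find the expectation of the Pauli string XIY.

The expectation value of XIY is -sqrt(2)/2.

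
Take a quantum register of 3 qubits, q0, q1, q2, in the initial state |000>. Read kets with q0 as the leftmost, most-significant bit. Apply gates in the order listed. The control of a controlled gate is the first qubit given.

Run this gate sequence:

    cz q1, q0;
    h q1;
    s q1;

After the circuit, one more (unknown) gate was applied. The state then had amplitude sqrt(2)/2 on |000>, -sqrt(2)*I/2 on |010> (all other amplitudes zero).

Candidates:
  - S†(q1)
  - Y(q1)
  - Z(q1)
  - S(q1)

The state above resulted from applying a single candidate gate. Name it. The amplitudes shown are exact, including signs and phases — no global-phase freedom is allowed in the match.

It was Z(q1) that produced the state shown.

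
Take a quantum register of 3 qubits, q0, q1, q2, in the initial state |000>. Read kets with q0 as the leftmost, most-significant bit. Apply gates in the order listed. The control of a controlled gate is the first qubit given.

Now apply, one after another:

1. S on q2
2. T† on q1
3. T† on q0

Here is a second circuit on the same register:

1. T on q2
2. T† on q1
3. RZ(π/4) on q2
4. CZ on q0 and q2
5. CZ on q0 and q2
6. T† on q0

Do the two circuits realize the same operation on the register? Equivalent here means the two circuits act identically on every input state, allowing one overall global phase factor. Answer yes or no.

Yes, they are equivalent — the unitaries differ by at most a global phase.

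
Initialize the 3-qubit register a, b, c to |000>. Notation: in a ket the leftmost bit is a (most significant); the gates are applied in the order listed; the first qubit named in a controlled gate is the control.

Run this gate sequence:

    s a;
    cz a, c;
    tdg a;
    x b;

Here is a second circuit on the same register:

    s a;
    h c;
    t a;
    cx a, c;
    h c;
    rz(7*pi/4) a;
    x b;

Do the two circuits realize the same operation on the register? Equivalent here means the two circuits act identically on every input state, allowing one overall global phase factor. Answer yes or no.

No — the two circuits implement different unitaries, even allowing a global phase.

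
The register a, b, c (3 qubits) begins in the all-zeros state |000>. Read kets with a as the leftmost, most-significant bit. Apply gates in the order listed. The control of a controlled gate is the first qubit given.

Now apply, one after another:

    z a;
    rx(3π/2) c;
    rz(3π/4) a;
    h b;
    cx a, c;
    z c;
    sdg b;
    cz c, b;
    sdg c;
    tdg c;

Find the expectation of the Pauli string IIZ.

The observable IIZ averages to 0.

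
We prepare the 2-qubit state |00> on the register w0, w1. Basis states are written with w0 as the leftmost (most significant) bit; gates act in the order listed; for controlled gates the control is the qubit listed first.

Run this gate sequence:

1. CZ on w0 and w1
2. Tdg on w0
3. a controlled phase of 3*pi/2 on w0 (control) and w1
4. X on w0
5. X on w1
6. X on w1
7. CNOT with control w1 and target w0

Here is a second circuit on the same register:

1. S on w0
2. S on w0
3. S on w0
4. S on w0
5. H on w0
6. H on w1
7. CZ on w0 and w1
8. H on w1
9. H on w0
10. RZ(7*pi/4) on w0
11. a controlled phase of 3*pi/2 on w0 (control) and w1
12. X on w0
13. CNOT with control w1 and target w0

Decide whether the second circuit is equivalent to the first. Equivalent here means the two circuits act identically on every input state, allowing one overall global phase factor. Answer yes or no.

No: there is an input state on which the two circuits produce genuinely different outputs (not merely differing by a phase).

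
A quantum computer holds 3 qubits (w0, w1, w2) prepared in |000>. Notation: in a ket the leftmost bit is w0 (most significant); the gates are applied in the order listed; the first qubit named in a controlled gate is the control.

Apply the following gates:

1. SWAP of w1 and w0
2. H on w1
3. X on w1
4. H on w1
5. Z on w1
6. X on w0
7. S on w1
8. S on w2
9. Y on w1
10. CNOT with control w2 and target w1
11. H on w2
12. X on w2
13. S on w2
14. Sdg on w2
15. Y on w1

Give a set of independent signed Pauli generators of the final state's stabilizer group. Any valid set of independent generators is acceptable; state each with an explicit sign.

One valid set of independent stabilizer generators is +IIX, -ZII, +IZI (any independent generating set of the same group is equally correct).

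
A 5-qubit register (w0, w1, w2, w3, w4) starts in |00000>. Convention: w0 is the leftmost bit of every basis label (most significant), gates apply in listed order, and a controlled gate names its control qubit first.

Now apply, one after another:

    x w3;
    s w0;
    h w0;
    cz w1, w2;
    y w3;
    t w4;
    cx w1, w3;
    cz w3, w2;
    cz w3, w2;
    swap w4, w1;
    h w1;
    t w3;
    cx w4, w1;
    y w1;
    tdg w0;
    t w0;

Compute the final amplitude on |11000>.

The amplitude on |11000> is 1/2. Key observation: the block from step 8 through step 9 cancels to the identity and can be dropped.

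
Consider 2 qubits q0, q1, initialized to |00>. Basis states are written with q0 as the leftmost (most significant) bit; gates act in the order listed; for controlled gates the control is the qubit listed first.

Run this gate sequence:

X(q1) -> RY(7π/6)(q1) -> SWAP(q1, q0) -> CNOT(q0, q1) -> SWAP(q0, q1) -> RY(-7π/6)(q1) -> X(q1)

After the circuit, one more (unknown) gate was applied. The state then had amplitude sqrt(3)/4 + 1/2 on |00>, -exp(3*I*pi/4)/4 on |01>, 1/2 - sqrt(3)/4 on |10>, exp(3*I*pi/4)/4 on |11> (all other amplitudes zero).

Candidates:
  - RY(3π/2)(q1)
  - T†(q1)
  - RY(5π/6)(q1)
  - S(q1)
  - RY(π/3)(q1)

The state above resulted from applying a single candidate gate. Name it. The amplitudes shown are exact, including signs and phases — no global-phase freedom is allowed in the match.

It was T†(q1) that produced the state shown.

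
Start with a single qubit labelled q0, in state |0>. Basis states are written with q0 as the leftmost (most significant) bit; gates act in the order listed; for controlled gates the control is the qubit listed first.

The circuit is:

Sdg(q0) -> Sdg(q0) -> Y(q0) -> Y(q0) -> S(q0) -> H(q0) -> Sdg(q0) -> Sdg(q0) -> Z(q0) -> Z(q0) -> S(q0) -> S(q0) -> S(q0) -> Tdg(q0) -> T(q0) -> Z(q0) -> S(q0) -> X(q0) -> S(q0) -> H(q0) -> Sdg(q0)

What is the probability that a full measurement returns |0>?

A full measurement returns |0> with probability 1/2. Key observation: steps 7-12 multiply out to the identity, so the circuit reduces to the remaining gates.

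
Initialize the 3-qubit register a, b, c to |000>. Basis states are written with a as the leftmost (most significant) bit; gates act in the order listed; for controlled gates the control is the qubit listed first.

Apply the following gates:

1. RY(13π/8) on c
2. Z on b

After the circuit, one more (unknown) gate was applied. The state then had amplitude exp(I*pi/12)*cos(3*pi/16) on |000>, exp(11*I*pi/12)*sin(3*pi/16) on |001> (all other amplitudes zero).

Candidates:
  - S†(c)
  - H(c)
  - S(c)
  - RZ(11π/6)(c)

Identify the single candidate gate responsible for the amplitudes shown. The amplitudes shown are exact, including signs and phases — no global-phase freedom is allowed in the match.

The unique candidate consistent with the amplitudes is RZ(11π/6)(c).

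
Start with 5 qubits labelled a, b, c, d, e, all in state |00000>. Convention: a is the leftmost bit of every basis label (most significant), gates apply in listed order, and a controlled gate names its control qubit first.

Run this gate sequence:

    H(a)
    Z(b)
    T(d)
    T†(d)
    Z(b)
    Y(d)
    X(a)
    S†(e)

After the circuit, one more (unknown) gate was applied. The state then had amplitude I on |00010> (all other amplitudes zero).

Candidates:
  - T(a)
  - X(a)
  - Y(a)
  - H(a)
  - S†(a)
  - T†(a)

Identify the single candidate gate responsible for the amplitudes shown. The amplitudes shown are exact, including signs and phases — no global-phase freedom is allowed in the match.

It was H(a) that produced the state shown. Key observation: steps 2-5 multiply out to the identity, so the circuit reduces to the remaining gates.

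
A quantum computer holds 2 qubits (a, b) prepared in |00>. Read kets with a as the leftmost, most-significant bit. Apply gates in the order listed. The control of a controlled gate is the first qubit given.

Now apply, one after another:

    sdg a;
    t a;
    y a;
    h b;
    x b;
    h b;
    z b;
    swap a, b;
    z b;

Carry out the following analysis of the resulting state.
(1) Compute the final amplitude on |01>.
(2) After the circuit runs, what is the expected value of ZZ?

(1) The amplitude on |01> is -I. Key observation: steps 4-7 multiply out to the identity, so the circuit reduces to the remaining gates.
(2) The expectation value of ZZ is -1.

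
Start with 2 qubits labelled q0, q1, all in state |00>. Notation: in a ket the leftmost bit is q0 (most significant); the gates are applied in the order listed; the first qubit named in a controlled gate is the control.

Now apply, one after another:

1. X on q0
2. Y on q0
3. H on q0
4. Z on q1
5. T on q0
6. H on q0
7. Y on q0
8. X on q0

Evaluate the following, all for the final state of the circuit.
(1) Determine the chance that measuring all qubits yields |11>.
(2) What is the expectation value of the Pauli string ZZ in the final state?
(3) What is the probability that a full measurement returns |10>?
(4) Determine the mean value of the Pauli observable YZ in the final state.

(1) A full measurement returns |11> with probability 0.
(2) The expectation value of ZZ is sqrt(2)/2.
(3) The probability of measuring |10> is 1/2 - sqrt(2)/4.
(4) The observable YZ averages to sqrt(2)/2.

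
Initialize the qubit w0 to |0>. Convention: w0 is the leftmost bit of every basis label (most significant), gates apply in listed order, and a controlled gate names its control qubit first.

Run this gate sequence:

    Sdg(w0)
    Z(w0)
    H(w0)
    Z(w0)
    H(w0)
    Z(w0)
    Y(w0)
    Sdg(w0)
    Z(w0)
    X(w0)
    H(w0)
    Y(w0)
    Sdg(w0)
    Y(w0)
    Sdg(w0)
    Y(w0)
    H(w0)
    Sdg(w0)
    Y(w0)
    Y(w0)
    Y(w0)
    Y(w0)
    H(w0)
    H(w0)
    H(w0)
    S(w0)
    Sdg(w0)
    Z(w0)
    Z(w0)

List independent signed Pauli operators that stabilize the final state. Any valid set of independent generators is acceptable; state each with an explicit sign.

The stabilizer group can be generated by +X, among other valid generating sets. Key observation: gates 19-22 undo each other exactly, leaving only the rest of the circuit to track.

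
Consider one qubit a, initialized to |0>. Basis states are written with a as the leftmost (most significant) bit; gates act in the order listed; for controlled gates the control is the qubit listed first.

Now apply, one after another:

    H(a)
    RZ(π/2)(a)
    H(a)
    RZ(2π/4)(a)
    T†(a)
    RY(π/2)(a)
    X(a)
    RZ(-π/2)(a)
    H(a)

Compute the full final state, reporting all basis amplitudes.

The resulting statevector has amplitude 1/2 - exp(3*I*pi/4)/2 on |0>, -I/2 + exp(I*pi/4)/2 on |1>.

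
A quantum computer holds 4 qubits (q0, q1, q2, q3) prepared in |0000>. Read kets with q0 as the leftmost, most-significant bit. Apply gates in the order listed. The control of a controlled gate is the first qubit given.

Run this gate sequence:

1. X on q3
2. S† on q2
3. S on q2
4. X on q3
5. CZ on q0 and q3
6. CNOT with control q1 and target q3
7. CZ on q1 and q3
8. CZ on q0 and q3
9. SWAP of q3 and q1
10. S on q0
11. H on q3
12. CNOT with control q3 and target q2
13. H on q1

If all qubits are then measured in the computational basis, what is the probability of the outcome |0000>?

Outcome |0000> occurs with probability 1/4.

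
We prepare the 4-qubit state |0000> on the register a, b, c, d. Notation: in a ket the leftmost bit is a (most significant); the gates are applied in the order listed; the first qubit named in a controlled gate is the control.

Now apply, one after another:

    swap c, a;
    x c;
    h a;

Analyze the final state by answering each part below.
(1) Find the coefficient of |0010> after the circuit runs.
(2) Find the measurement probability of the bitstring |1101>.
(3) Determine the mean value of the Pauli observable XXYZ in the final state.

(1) |0010> carries amplitude sqrt(2)/2 in the final state.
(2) The probability of measuring |1101> is 0.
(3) In the final state, XXYZ has expectation 0.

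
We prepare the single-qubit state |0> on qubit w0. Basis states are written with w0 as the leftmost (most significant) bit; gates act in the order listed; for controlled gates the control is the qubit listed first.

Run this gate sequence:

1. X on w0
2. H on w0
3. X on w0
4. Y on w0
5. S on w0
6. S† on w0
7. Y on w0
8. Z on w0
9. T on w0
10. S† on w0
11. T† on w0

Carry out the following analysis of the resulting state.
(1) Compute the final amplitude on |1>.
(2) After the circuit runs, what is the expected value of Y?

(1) The amplitude on |1> is sqrt(2)*I/2.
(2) The observable Y averages to -1.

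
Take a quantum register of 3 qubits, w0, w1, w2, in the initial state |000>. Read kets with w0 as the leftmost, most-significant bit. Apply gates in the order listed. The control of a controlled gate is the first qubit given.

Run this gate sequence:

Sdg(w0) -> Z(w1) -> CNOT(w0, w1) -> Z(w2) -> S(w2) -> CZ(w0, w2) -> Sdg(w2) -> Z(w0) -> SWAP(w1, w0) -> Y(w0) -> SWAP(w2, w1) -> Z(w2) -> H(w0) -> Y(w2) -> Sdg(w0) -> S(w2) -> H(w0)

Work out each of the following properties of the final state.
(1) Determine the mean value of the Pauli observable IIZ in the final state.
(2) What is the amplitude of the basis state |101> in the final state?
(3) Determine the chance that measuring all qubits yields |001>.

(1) The expectation value of IIZ is -1.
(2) The amplitude on |101> is -1/2 - I/2.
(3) The probability of measuring |001> is 1/2.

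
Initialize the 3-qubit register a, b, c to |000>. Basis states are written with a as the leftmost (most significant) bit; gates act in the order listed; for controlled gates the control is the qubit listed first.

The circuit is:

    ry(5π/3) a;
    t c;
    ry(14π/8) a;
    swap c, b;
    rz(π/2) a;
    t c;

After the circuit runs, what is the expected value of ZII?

In the final state, ZII has expectation -sqrt(6)/4 + sqrt(2)/4.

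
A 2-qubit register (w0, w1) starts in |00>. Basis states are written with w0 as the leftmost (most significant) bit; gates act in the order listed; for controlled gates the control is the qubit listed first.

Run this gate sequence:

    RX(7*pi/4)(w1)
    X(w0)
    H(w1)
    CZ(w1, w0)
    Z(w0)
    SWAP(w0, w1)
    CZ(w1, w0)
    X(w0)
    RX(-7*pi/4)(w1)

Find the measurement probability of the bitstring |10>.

The probability of measuring |10> is 1/4 - sqrt(2)/8.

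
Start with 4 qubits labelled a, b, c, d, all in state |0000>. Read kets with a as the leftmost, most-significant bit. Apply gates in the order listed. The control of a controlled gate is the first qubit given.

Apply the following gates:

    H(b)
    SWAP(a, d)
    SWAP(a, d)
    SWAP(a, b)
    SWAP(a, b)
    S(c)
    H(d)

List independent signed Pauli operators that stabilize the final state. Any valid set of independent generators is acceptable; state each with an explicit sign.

One valid set of independent stabilizer generators is +IXII, +IIIX, +ZIII, +IIZI (any independent generating set of the same group is equally correct). Key observation: the block from step 4 through step 5 cancels to the identity and can be dropped.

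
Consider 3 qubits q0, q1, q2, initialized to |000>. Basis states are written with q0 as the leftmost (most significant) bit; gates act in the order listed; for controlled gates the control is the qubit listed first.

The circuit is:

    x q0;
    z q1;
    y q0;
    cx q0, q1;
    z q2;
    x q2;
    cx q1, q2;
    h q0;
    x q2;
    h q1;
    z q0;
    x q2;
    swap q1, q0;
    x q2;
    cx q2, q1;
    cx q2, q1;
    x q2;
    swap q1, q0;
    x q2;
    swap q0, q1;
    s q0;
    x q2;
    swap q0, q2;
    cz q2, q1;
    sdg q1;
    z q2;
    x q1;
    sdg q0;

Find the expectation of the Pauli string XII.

The expectation value of XII is 0. Key observation: gates 12-19 undo each other exactly, leaving only the rest of the circuit to track.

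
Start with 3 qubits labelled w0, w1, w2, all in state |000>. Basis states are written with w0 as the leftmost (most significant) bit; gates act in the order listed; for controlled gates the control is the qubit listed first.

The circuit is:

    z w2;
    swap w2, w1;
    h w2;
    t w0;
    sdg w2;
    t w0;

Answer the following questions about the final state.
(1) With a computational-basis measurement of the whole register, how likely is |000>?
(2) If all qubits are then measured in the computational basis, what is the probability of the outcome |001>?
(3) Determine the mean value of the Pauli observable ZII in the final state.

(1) The probability of measuring |000> is 1/2.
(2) The probability of measuring |001> is 1/2.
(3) The observable ZII averages to 1.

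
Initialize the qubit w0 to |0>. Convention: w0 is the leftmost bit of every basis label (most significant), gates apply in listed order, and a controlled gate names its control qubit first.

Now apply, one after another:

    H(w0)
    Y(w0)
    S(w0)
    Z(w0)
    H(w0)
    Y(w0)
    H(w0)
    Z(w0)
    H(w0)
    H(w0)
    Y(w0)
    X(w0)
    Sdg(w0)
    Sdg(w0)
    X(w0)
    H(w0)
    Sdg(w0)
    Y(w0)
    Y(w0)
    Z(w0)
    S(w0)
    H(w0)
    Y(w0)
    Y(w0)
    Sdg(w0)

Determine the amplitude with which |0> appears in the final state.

The amplitude on |0> is -sqrt(2)/2.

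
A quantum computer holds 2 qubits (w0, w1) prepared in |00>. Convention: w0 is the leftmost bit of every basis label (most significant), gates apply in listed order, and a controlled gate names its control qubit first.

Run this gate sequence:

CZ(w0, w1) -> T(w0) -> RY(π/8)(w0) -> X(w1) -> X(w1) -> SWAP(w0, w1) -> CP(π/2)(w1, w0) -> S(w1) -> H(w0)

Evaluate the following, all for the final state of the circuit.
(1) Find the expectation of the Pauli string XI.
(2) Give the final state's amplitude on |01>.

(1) The observable XI averages to 1.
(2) |01> carries amplitude sqrt(2)*I*sin(pi/16)/2 in the final state.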